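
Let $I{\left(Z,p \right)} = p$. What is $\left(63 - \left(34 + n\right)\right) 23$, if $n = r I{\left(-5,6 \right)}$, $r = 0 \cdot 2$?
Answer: $667$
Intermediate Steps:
$r = 0$
$n = 0$ ($n = 0 \cdot 6 = 0$)
$\left(63 - \left(34 + n\right)\right) 23 = \left(63 - 34\right) 23 = 29 \cdot 23 = 667$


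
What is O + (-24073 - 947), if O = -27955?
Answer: -52975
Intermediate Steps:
O + (-24073 - 947) = -27955 + (-24073 - 947) = -27955 - 25020 = -52975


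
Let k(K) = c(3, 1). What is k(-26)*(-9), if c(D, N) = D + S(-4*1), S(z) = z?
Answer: 9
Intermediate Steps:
c(D, N) = -4 + D (c(D, N) = D - 4*1 = D - 4 = -4 + D)
k(K) = -1 (k(K) = -4 + 3 = -1)
k(-26)*(-9) = -1*(-9) = 9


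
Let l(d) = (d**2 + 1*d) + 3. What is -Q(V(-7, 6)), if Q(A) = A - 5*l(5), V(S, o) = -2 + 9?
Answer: 158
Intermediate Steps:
V(S, o) = 7
l(d) = 3 + d + d**2 (l(d) = (d**2 + d) + 3 = (d + d**2) + 3 = 3 + d + d**2)
Q(A) = -165 + A (Q(A) = A - 5*(3 + 5 + 5**2) = A - 5*(3 + 5 + 25) = A - 5*33 = A - 165 = -165 + A)
-Q(V(-7, 6)) = -(-165 + 7) = -1*(-158) = 158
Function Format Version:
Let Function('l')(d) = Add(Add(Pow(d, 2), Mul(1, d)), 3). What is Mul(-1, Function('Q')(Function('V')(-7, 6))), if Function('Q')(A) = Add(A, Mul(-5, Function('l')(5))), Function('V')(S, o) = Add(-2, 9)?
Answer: 158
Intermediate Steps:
Function('V')(S, o) = 7
Function('l')(d) = Add(3, d, Pow(d, 2)) (Function('l')(d) = Add(Add(Pow(d, 2), d), 3) = Add(Add(d, Pow(d, 2)), 3) = Add(3, d, Pow(d, 2)))
Function('Q')(A) = Add(-165, A) (Function('Q')(A) = Add(A, Mul(-5, Add(3, 5, Pow(5, 2)))) = Add(A, Mul(-5, Add(3, 5, 25))) = Add(A, Mul(-5, 33)) = Add(A, -165) = Add(-165, A))
Mul(-1, Function('Q')(Function('V')(-7, 6))) = Mul(-1, Add(-165, 7)) = Mul(-1, -158) = 158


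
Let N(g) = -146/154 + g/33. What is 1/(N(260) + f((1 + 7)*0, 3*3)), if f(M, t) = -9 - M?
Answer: -231/478 ≈ -0.48326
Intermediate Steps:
N(g) = -73/77 + g/33 (N(g) = -146*1/154 + g*(1/33) = -73/77 + g/33)
1/(N(260) + f((1 + 7)*0, 3*3)) = 1/((-73/77 + (1/33)*260) + (-9 - (1 + 7)*0)) = 1/((-73/77 + 260/33) + (-9 - 8*0)) = 1/(1601/231 + (-9 - 1*0)) = 1/(1601/231 + (-9 + 0)) = 1/(1601/231 - 9) = 1/(-478/231) = -231/478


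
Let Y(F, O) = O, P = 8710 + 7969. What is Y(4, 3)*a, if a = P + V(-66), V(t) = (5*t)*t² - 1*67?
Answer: -4262604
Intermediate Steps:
P = 16679
V(t) = -67 + 5*t³ (V(t) = 5*t³ - 67 = -67 + 5*t³)
a = -1420868 (a = 16679 + (-67 + 5*(-66)³) = 16679 + (-67 + 5*(-287496)) = 16679 + (-67 - 1437480) = 16679 - 1437547 = -1420868)
Y(4, 3)*a = 3*(-1420868) = -4262604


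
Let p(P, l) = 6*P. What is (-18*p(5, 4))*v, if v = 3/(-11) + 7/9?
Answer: -3000/11 ≈ -272.73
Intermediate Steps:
v = 50/99 (v = 3*(-1/11) + 7*(⅑) = -3/11 + 7/9 = 50/99 ≈ 0.50505)
(-18*p(5, 4))*v = -108*5*(50/99) = -18*30*(50/99) = -540*50/99 = -3000/11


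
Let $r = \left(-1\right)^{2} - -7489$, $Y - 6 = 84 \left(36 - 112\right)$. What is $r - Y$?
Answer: $13868$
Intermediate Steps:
$Y = -6378$ ($Y = 6 + 84 \left(36 - 112\right) = 6 + 84 \left(-76\right) = 6 - 6384 = -6378$)
$r = 7490$ ($r = 1 + 7489 = 7490$)
$r - Y = 7490 - -6378 = 7490 + 6378 = 13868$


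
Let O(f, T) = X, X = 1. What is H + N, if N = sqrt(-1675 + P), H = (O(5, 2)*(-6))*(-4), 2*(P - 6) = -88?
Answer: 24 + I*sqrt(1713) ≈ 24.0 + 41.388*I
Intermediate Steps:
P = -38 (P = 6 + (1/2)*(-88) = 6 - 44 = -38)
O(f, T) = 1
H = 24 (H = (1*(-6))*(-4) = -6*(-4) = 24)
N = I*sqrt(1713) (N = sqrt(-1675 - 38) = sqrt(-1713) = I*sqrt(1713) ≈ 41.388*I)
H + N = 24 + I*sqrt(1713)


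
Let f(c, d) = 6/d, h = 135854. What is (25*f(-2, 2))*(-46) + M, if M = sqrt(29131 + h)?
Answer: -3450 + sqrt(164985) ≈ -3043.8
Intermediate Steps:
M = sqrt(164985) (M = sqrt(29131 + 135854) = sqrt(164985) ≈ 406.18)
(25*f(-2, 2))*(-46) + M = (25*(6/2))*(-46) + sqrt(164985) = (25*(6*(1/2)))*(-46) + sqrt(164985) = (25*3)*(-46) + sqrt(164985) = 75*(-46) + sqrt(164985) = -3450 + sqrt(164985)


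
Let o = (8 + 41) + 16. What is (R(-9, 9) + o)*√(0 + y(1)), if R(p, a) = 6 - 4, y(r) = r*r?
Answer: 67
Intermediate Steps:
y(r) = r²
R(p, a) = 2
o = 65 (o = 49 + 16 = 65)
(R(-9, 9) + o)*√(0 + y(1)) = (2 + 65)*√(0 + 1²) = 67*√(0 + 1) = 67*√1 = 67*1 = 67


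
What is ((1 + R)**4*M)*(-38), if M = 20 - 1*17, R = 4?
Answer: -71250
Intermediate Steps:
M = 3 (M = 20 - 17 = 3)
((1 + R)**4*M)*(-38) = ((1 + 4)**4*3)*(-38) = (5**4*3)*(-38) = (625*3)*(-38) = 1875*(-38) = -71250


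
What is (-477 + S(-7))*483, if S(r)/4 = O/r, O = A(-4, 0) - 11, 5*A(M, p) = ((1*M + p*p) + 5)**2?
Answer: -1137051/5 ≈ -2.2741e+5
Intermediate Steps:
A(M, p) = (5 + M + p**2)**2/5 (A(M, p) = ((1*M + p*p) + 5)**2/5 = ((M + p**2) + 5)**2/5 = (5 + M + p**2)**2/5)
O = -54/5 (O = (5 - 4 + 0**2)**2/5 - 11 = (5 - 4 + 0)**2/5 - 11 = (1/5)*1**2 - 11 = (1/5)*1 - 11 = 1/5 - 11 = -54/5 ≈ -10.800)
S(r) = -216/(5*r) (S(r) = 4*(-54/(5*r)) = -216/(5*r))
(-477 + S(-7))*483 = (-477 - 216/5/(-7))*483 = (-477 - 216/5*(-1/7))*483 = (-477 + 216/35)*483 = -16479/35*483 = -1137051/5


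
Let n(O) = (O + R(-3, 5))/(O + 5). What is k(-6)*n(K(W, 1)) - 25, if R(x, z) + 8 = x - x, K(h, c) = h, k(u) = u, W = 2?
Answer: -139/7 ≈ -19.857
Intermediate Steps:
R(x, z) = -8 (R(x, z) = -8 + (x - x) = -8 + 0 = -8)
n(O) = (-8 + O)/(5 + O) (n(O) = (O - 8)/(O + 5) = (-8 + O)/(5 + O))
k(-6)*n(K(W, 1)) - 25 = -6*(-8 + 2)/(5 + 2) - 25 = -6*(-6)/7 - 25 = -6*(-6/7) - 25 = 36/7 - 25 = -139/7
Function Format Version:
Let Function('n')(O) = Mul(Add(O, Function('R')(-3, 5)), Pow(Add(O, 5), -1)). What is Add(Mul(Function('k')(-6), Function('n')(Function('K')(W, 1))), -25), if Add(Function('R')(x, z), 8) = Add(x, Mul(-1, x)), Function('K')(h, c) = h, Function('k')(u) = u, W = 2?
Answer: Rational(-139, 7) ≈ -19.857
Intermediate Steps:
Function('R')(x, z) = -8 (Function('R')(x, z) = Add(-8, Add(x, Mul(-1, x))) = Add(-8, 0) = -8)
Function('n')(O) = Mul(Pow(Add(5, O), -1), Add(-8, O)) (Function('n')(O) = Mul(Add(O, -8), Pow(Add(O, 5), -1)) = Mul(Add(-8, O), Pow(Add(5, O), -1)) = Mul(Pow(Add(5, O), -1), Add(-8, O)))
Add(Mul(Function('k')(-6), Function('n')(Function('K')(W, 1))), -25) = Add(Mul(-6, Mul(Pow(Add(5, 2), -1), Add(-8, 2))), -25) = Add(Mul(-6, Mul(Pow(7, -1), -6)), -25) = Add(Mul(-6, Mul(Rational(1, 7), -6)), -25) = Add(Mul(-6, Rational(-6, 7)), -25) = Add(Rational(36, 7), -25) = Rational(-139, 7)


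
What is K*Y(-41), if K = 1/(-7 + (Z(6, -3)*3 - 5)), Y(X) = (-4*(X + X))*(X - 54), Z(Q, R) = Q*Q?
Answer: -3895/12 ≈ -324.58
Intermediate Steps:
Z(Q, R) = Q**2
Y(X) = -8*X*(-54 + X) (Y(X) = (-8*X)*(-54 + X) = -8*X*(-54 + X))
K = 1/96 (K = 1/(-7 + (6**2*3 - 5)) = 1/(-7 + (36*3 - 5)) = 1/(-7 + (108 - 5)) = 1/(-7 + 103) = 1/96 ≈ 0.010417)
K*Y(-41) = (8*(-41)*(54 - 1*(-41)))/96 = (8*(-41)*(54 + 41))/96 = (8*(-41)*95)/96 = (1/96)*(-31160) = -3895/12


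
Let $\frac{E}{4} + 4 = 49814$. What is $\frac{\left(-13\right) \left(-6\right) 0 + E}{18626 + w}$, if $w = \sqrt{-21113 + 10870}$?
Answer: $\frac{3711044240}{346938119} - \frac{199240 i \sqrt{10243}}{346938119} \approx 10.697 - 0.058122 i$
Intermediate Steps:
$E = 199240$ ($E = -16 + 4 \cdot 49814 = -16 + 199256 = 199240$)
$w = i \sqrt{10243}$ ($w = \sqrt{-10243} = i \sqrt{10243} \approx 101.21 i$)
$\frac{\left(-13\right) \left(-6\right) 0 + E}{18626 + w} = \frac{\left(-13\right) \left(-6\right) 0 + 199240}{18626 + i \sqrt{10243}} = \frac{78 \cdot 0 + 199240}{18626 + i \sqrt{10243}} = \frac{0 + 199240}{18626 + i \sqrt{10243}} = \frac{199240}{18626 + i \sqrt{10243}}$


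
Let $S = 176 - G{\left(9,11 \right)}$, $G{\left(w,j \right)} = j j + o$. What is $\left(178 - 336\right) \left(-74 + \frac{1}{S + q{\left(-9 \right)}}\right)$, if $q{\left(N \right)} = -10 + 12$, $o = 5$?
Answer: $\frac{303913}{26} \approx 11689.0$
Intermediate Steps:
$G{\left(w,j \right)} = 5 + j^{2}$ ($G{\left(w,j \right)} = j j + 5 = j^{2} + 5 = 5 + j^{2}$)
$q{\left(N \right)} = 2$
$S = 50$ ($S = 176 - \left(5 + 11^{2}\right) = 176 - \left(5 + 121\right) = 176 - 126 = 50$)
$\left(178 - 336\right) \left(-74 + \frac{1}{S + q{\left(-9 \right)}}\right) = \left(178 - 336\right) \left(-74 + \frac{1}{50 + 2}\right) = - 158 \left(-74 + \frac{1}{52}\right) = \left(-158\right) \left(- \frac{3847}{52}\right) = \frac{303913}{26}$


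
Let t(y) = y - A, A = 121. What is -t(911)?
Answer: -790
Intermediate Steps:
t(y) = -121 + y (t(y) = y - 1*121 = y - 121 = -121 + y)
-t(911) = -(-121 + 911) = -1*790 = -790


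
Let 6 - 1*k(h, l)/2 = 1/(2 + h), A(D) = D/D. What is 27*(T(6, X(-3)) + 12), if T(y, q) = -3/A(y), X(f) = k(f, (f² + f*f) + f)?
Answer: 243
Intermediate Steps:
A(D) = 1
k(h, l) = 12 - 2/(2 + h)
X(f) = 2*(11 + 6*f)/(2 + f)
T(y, q) = -3 (T(y, q) = -3/1 = -3*1 = -3)
27*(T(6, X(-3)) + 12) = 27*(-3 + 12) = 27*9 = 243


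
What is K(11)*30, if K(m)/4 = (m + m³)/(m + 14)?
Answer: 32208/5 ≈ 6441.6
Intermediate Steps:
K(m) = 4*(m + m³)/(14 + m) (K(m) = 4*((m + m³)/(m + 14)) = 4*((m + m³)/(14 + m)) = 4*(m + m³)/(14 + m))
K(11)*30 = (4*11*(1 + 11²)/(14 + 11))*30 = (4*11*(1 + 121)/25)*30 = (4*11*(1/25)*122)*30 = (5368/25)*30 = 32208/5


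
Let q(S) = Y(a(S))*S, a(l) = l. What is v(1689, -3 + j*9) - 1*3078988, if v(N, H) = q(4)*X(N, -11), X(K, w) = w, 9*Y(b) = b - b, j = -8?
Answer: -3078988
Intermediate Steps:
Y(b) = 0 (Y(b) = (b - b)/9 = (⅑)*0 = 0)
q(S) = 0 (q(S) = 0*S = 0)
v(N, H) = 0 (v(N, H) = 0*(-11) = 0)
v(1689, -3 + j*9) - 1*3078988 = 0 - 1*3078988 = 0 - 3078988 = -3078988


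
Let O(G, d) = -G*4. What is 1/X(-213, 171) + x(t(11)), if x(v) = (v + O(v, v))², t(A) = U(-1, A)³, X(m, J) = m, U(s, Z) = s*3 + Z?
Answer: 502530047/213 ≈ 2.3593e+6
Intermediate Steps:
U(s, Z) = Z + 3*s (U(s, Z) = 3*s + Z = Z + 3*s)
t(A) = (-3 + A)³ (t(A) = (A + 3*(-1))³ = (A - 3)³ = (-3 + A)³)
O(G, d) = -4*G
x(v) = 9*v² (x(v) = (v - 4*v)² = (-3*v)² = 9*v²)
1/X(-213, 171) + x(t(11)) = 1/(-213) + 9*((-3 + 11)³)² = -1/213 + 9*(8³)² = -1/213 + 9*512² = -1/213 + 9*262144 = -1/213 + 2359296 = 502530047/213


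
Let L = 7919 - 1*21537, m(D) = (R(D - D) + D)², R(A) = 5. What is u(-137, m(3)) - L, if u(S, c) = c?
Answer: 13682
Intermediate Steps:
m(D) = (5 + D)²
L = -13618 (L = 7919 - 21537 = -13618)
u(-137, m(3)) - L = (5 + 3)² - 1*(-13618) = 8² + 13618 = 64 + 13618 = 13682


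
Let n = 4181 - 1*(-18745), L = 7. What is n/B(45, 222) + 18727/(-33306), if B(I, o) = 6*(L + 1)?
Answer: 1041905/2184 ≈ 477.06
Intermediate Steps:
B(I, o) = 48 (B(I, o) = 6*(7 + 1) = 6*8 = 48)
n = 22926 (n = 4181 + 18745 = 22926)
n/B(45, 222) + 18727/(-33306) = 22926/48 + 18727/(-33306) = 22926*(1/48) + 18727*(-1/33306) = 3821/8 - 307/546 = 1041905/2184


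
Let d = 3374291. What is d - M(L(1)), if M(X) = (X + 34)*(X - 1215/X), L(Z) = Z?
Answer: 3416781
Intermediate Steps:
M(X) = (34 + X)*(X - 1215/X)
d - M(L(1)) = 3374291 - (-1215 + 1**2 - 41310/1 + 34*1) = 3374291 - (-1215 + 1 - 41310*1 + 34) = 3374291 - (-1215 + 1 - 41310 + 34) = 3374291 - 1*(-42490) = 3374291 + 42490 = 3416781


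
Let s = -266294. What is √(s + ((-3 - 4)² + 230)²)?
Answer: I*√188453 ≈ 434.11*I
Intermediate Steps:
√(s + ((-3 - 4)² + 230)²) = √(-266294 + ((-3 - 4)² + 230)²) = √(-266294 + ((-7)² + 230)²) = √(-266294 + (49 + 230)²) = √(-266294 + 279²) = √(-266294 + 77841) = √(-188453) = I*√188453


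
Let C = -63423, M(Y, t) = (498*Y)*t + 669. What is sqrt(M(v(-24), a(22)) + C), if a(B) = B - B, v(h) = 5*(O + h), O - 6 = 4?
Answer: I*sqrt(62754) ≈ 250.51*I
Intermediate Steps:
O = 10 (O = 6 + 4 = 10)
v(h) = 50 + 5*h (v(h) = 5*(10 + h) = 50 + 5*h)
a(B) = 0
M(Y, t) = 669 + 498*Y*t (M(Y, t) = 498*Y*t + 669 = 669 + 498*Y*t)
sqrt(M(v(-24), a(22)) + C) = sqrt((669 + 498*(50 + 5*(-24))*0) - 63423) = sqrt((669 + 498*(50 - 120)*0) - 63423) = sqrt((669 + 498*(-70)*0) - 63423) = sqrt((669 + 0) - 63423) = sqrt(669 - 63423) = sqrt(-62754) = I*sqrt(62754)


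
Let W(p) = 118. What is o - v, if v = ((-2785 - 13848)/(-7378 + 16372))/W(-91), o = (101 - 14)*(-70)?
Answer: -6463251647/1061292 ≈ -6090.0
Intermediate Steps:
o = -6090 (o = 87*(-70) = -6090)
v = -16633/1061292 (v = ((-2785 - 13848)/(-7378 + 16372))/118 = -16633/8994*(1/118) = -16633*1/8994*(1/118) = -16633/8994*1/118 = -16633/1061292 ≈ -0.015672)
o - v = -6090 - 1*(-16633/1061292) = -6090 + 16633/1061292 = -6463251647/1061292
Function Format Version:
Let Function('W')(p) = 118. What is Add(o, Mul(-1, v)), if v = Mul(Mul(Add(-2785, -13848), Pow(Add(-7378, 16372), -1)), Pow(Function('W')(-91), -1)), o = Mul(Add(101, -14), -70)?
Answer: Rational(-6463251647, 1061292) ≈ -6090.0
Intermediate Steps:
o = -6090 (o = Mul(87, -70) = -6090)
v = Rational(-16633, 1061292) (v = Mul(Mul(Add(-2785, -13848), Pow(Add(-7378, 16372), -1)), Pow(118, -1)) = Mul(Mul(-16633, Pow(8994, -1)), Rational(1, 118)) = Mul(Mul(-16633, Rational(1, 8994)), Rational(1, 118)) = Mul(Rational(-16633, 8994), Rational(1, 118)) = Rational(-16633, 1061292) ≈ -0.015672)
Add(o, Mul(-1, v)) = Add(-6090, Mul(-1, Rational(-16633, 1061292))) = Add(-6090, Rational(16633, 1061292)) = Rational(-6463251647, 1061292)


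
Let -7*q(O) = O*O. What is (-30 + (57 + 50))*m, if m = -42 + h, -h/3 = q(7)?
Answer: -1617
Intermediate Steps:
q(O) = -O**2/7 (q(O) = -O*O/7 = -O**2/7)
h = 21 (h = -(-3)*7**2/7 = -(-3)*49/7 = -3*(-7) = 21)
m = -21 (m = -42 + 21 = -21)
(-30 + (57 + 50))*m = (-30 + (57 + 50))*(-21) = (-30 + 107)*(-21) = 77*(-21) = -1617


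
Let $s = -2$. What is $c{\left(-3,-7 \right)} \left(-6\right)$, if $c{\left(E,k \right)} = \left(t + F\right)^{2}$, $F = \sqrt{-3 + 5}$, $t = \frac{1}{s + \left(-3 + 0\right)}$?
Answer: $- \frac{306}{25} + \frac{12 \sqrt{2}}{5} \approx -8.8459$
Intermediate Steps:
$t = - \frac{1}{5}$ ($t = \frac{1}{-2 + \left(-3 + 0\right)} = \frac{1}{-2 - 3} = \frac{1}{-5} = - \frac{1}{5} \approx -0.2$)
$F = \sqrt{2} \approx 1.4142$
$c{\left(E,k \right)} = \left(- \frac{1}{5} + \sqrt{2}\right)^{2}$
$c{\left(-3,-7 \right)} \left(-6\right) = \left(\frac{51}{25} - \frac{2 \sqrt{2}}{5}\right) \left(-6\right) = - \frac{306}{25} + \frac{12 \sqrt{2}}{5}$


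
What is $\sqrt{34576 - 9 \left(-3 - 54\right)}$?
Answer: $\sqrt{35089} \approx 187.32$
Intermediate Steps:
$\sqrt{34576 - 9 \left(-3 - 54\right)} = \sqrt{34576 - -513} = \sqrt{34576 + 513} = \sqrt{35089}$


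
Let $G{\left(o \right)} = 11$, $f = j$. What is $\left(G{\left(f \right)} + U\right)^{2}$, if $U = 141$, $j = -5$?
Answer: $23104$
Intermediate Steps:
$f = -5$
$\left(G{\left(f \right)} + U\right)^{2} = \left(11 + 141\right)^{2} = 152^{2} = 23104$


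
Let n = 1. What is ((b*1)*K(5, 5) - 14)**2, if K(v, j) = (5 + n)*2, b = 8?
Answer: 6724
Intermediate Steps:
K(v, j) = 12 (K(v, j) = (5 + 1)*2 = 6*2 = 12)
((b*1)*K(5, 5) - 14)**2 = ((8*1)*12 - 14)**2 = (8*12 - 14)**2 = (96 - 14)**2 = 82**2 = 6724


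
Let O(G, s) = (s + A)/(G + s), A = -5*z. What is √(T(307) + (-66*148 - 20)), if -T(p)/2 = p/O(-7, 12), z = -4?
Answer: I*√158143/4 ≈ 99.418*I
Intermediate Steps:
A = 20 (A = -5*(-4) = 20)
O(G, s) = (20 + s)/(G + s) (O(G, s) = (s + 20)/(G + s) = (20 + s)/(G + s))
T(p) = -5*p/16 (T(p) = -2*p/((20 + 12)/(-7 + 12)) = -2*p/(32/5) = -2*p/((⅕)*32) = -2*p/32/5 = -2*p*5/32 = -5*p/16)
√(T(307) + (-66*148 - 20)) = √(-5/16*307 + (-66*148 - 20)) = √(-1535/16 + (-9768 - 20)) = √(-1535/16 - 9788) = √(-158143/16) = I*√158143/4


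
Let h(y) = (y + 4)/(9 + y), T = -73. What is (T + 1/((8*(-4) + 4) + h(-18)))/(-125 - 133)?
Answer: 17383/61404 ≈ 0.28309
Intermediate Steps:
h(y) = (4 + y)/(9 + y)
(T + 1/((8*(-4) + 4) + h(-18)))/(-125 - 133) = (-73 + 1/((8*(-4) + 4) + (4 - 18)/(9 - 18)))/(-125 - 133) = (-73 + 1/((-32 + 4) - 14/(-9)))/(-258) = (-73 + 1/(-28 - ⅑*(-14)))*(-1/258) = (-73 + 1/(-28 + 14/9))*(-1/258) = (-73 + 1/(-238/9))*(-1/258) = (-73 - 9/238)*(-1/258) = -17383/238*(-1/258) = 17383/61404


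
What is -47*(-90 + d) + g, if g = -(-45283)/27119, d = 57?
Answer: 42106852/27119 ≈ 1552.7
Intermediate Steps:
g = 45283/27119 (g = -(-45283)/27119 = -1*(-45283/27119) = 45283/27119 ≈ 1.6698)
-47*(-90 + d) + g = -47*(-90 + 57) + 45283/27119 = -47*(-33) + 45283/27119 = 1551 + 45283/27119 = 42106852/27119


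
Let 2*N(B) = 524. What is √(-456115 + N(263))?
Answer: I*√455853 ≈ 675.17*I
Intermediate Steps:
N(B) = 262 (N(B) = (½)*524 = 262)
√(-456115 + N(263)) = √(-456115 + 262) = √(-455853) = I*√455853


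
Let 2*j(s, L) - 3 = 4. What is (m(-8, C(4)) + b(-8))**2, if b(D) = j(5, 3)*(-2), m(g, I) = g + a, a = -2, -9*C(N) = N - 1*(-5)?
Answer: 289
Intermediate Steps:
j(s, L) = 7/2 (j(s, L) = 3/2 + (1/2)*4 = 3/2 + 2 = 7/2)
C(N) = -5/9 - N/9 (C(N) = -(N - 1*(-5))/9 = -(N + 5)/9 = -(5 + N)/9 = -5/9 - N/9)
m(g, I) = -2 + g (m(g, I) = g - 2 = -2 + g)
b(D) = -7 (b(D) = (7/2)*(-2) = -7)
(m(-8, C(4)) + b(-8))**2 = ((-2 - 8) - 7)**2 = (-10 - 7)**2 = (-17)**2 = 289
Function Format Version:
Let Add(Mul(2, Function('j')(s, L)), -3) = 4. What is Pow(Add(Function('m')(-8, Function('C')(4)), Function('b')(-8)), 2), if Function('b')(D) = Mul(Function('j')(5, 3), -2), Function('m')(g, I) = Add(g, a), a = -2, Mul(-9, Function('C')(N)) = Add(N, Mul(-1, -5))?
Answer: 289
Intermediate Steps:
Function('j')(s, L) = Rational(7, 2) (Function('j')(s, L) = Add(Rational(3, 2), Mul(Rational(1, 2), 4)) = Add(Rational(3, 2), 2) = Rational(7, 2))
Function('C')(N) = Add(Rational(-5, 9), Mul(Rational(-1, 9), N)) (Function('C')(N) = Mul(Rational(-1, 9), Add(N, Mul(-1, -5))) = Mul(Rational(-1, 9), Add(N, 5)) = Mul(Rational(-1, 9), Add(5, N)) = Add(Rational(-5, 9), Mul(Rational(-1, 9), N)))
Function('m')(g, I) = Add(-2, g) (Function('m')(g, I) = Add(g, -2) = Add(-2, g))
Function('b')(D) = -7 (Function('b')(D) = Mul(Rational(7, 2), -2) = -7)
Pow(Add(Function('m')(-8, Function('C')(4)), Function('b')(-8)), 2) = Pow(Add(Add(-2, -8), -7), 2) = Pow(Add(-10, -7), 2) = Pow(-17, 2) = 289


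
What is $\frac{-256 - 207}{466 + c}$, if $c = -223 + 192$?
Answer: $- \frac{463}{435} \approx -1.0644$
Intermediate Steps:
$c = -31$
$\frac{-256 - 207}{466 + c} = \frac{-256 - 207}{466 - 31} = - \frac{463}{435}$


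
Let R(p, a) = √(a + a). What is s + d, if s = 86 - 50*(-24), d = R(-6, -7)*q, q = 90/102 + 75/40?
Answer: 1286 + 375*I*√14/136 ≈ 1286.0 + 10.317*I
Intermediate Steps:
q = 375/136 (q = 90*(1/102) + 75*(1/40) = 15/17 + 15/8 = 375/136 ≈ 2.7574)
R(p, a) = √2*√a (R(p, a) = √(2*a) = √2*√a)
d = 375*I*√14/136 (d = (√2*√(-7))*(375/136) = (√2*(I*√7))*(375/136) = (I*√14)*(375/136) = 375*I*√14/136 ≈ 10.317*I)
s = 1286 (s = 86 + 1200 = 1286)
s + d = 1286 + 375*I*√14/136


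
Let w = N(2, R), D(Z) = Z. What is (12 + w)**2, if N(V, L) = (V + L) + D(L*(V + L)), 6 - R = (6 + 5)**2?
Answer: 166255236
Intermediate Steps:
R = -115 (R = 6 - (6 + 5)**2 = 6 - 1*11**2 = 6 - 1*121 = 6 - 121 = -115)
N(V, L) = L + V + L*(L + V) (N(V, L) = (V + L) + L*(V + L) = (L + V) + L*(L + V) = L + V + L*(L + V))
w = 12882 (w = -115 + 2 - 115*(-115 + 2) = -115 + 2 - 115*(-113) = -115 + 2 + 12995 = 12882)
(12 + w)**2 = (12 + 12882)**2 = 12894**2 = 166255236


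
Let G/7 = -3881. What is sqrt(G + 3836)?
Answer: I*sqrt(23331) ≈ 152.74*I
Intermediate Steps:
G = -27167 (G = 7*(-3881) = -27167)
sqrt(G + 3836) = sqrt(-27167 + 3836) = sqrt(-23331) = I*sqrt(23331)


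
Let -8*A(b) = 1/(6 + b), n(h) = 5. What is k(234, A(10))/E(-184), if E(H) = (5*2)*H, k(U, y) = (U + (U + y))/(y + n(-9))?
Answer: -59903/1175760 ≈ -0.050948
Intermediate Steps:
A(b) = -1/(8*(6 + b))
k(U, y) = (y + 2*U)/(5 + y) (k(U, y) = (U + (U + y))/(y + 5) = (y + 2*U)/(5 + y))
E(H) = 10*H
k(234, A(10))/E(-184) = ((-1/(48 + 8*10) + 2*234)/(5 - 1/(48 + 8*10)))/((10*(-184))) = ((-1/(48 + 80) + 468)/(5 - 1/(48 + 80)))/(-1840) = ((-1/128 + 468)/(5 - 1/128))*(-1/1840) = ((59903/128)/(639/128))*(-1/1840) = ((128/639)*(59903/128))*(-1/1840) = (59903/639)*(-1/1840) = -59903/1175760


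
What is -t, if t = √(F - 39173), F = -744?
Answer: -I*√39917 ≈ -199.79*I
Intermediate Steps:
t = I*√39917 (t = √(-744 - 39173) = √(-39917) = I*√39917 ≈ 199.79*I)
-t = -I*√39917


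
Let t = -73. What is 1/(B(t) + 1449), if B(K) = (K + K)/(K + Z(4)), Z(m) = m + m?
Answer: 65/94331 ≈ 0.00068906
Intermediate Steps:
Z(m) = 2*m
B(K) = 2*K/(8 + K) (B(K) = (K + K)/(K + 2*4) = (2*K)/(K + 8) = (2*K)/(8 + K) = 2*K/(8 + K))
1/(B(t) + 1449) = 1/(2*(-73)/(8 - 73) + 1449) = 1/(2*(-73)/(-65) + 1449) = 1/(2*(-73)*(-1/65) + 1449) = 1/(146/65 + 1449) = 1/(94331/65) = 65/94331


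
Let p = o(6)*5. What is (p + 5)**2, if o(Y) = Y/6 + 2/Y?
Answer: 1225/9 ≈ 136.11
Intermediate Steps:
o(Y) = 2/Y + Y/6 (o(Y) = Y*(1/6) + 2/Y = Y/6 + 2/Y = 2/Y + Y/6)
p = 20/3 (p = (2/6 + (1/6)*6)*5 = (2*(1/6) + 1)*5 = (1/3 + 1)*5 = (4/3)*5 = 20/3 ≈ 6.6667)
(p + 5)**2 = (20/3 + 5)**2 = (35/3)**2 = 1225/9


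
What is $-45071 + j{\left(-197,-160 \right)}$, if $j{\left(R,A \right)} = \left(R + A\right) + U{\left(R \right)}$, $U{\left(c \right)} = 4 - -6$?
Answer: $-45418$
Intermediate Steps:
$U{\left(c \right)} = 10$ ($U{\left(c \right)} = 4 + 6 = 10$)
$j{\left(R,A \right)} = 10 + A + R$ ($j{\left(R,A \right)} = \left(R + A\right) + 10 = \left(A + R\right) + 10 = 10 + A + R$)
$-45071 + j{\left(-197,-160 \right)} = -45071 - 347 = -45418$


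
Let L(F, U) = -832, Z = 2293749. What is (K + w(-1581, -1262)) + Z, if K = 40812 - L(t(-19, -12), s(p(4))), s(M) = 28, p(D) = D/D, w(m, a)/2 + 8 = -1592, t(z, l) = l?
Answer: 2332193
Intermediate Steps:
w(m, a) = -3200 (w(m, a) = -16 + 2*(-1592) = -16 - 3184 = -3200)
p(D) = 1
K = 41644 (K = 40812 - 1*(-832) = 40812 + 832 = 41644)
(K + w(-1581, -1262)) + Z = (41644 - 3200) + 2293749 = 38444 + 2293749 = 2332193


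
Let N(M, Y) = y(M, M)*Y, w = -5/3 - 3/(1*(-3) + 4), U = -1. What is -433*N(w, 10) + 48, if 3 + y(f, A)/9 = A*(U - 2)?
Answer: -428622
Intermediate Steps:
y(f, A) = -27 - 27*A (y(f, A) = -27 + 9*(A*(-1 - 2)) = -27 + 9*(A*(-3)) = -27 + 9*(-3*A) = -27 - 27*A)
w = -14/3 (w = -5*⅓ - 3/(-3 + 4) = -5/3 - 3/1 = -5/3 - 3*1 = -5/3 - 3 = -14/3 ≈ -4.6667)
N(M, Y) = Y*(-27 - 27*M) (N(M, Y) = (-27 - 27*M)*Y = Y*(-27 - 27*M))
-433*N(w, 10) + 48 = -(-11691)*10*(1 - 14/3) + 48 = -(-11691)*10*(-11)/3 + 48 = -433*990 + 48 = -428670 + 48 = -428622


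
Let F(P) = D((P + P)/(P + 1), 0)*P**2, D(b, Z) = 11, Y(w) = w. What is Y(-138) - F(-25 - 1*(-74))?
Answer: -26549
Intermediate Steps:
F(P) = 11*P**2
Y(-138) - F(-25 - 1*(-74)) = -138 - 11*(-25 - 1*(-74))**2 = -138 - 11*(-25 + 74)**2 = -138 - 11*49**2 = -138 - 11*2401 = -138 - 1*26411 = -138 - 26411 = -26549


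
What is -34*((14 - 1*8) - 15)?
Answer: 306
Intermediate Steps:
-34*((14 - 1*8) - 15) = -34*((14 - 8) - 15) = -34*(6 - 15) = -34*(-9) = 306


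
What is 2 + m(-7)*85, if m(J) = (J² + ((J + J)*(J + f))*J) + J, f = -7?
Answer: -113048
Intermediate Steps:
m(J) = J + J² + 2*J²*(-7 + J) (m(J) = (J² + ((J + J)*(J - 7))*J) + J = (J² + ((2*J)*(-7 + J))*J) + J = (J² + (2*J*(-7 + J))*J) + J = (J² + 2*J²*(-7 + J)) + J = J + J² + 2*J²*(-7 + J))
2 + m(-7)*85 = 2 - 7*(1 - 13*(-7) + 2*(-7)²)*85 = 2 - 7*(1 + 91 + 2*49)*85 = 2 - 7*(1 + 91 + 98)*85 = 2 - 7*190*85 = 2 - 1330*85 = 2 - 113050 = -113048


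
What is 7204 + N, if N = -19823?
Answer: -12619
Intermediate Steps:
7204 + N = 7204 - 19823 = -12619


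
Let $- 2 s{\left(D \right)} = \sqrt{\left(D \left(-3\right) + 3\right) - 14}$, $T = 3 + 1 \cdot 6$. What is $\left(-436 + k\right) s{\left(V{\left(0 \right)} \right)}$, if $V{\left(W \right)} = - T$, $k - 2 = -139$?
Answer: $1146$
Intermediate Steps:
$k = -137$ ($k = 2 - 139 = -137$)
$T = 9$ ($T = 3 + 6 = 9$)
$V{\left(W \right)} = -9$ ($V{\left(W \right)} = \left(-1\right) 9 = -9$)
$s{\left(D \right)} = - \frac{\sqrt{-11 - 3 D}}{2}$ ($s{\left(D \right)} = - \frac{\sqrt{\left(D \left(-3\right) + 3\right) - 14}}{2} = - \frac{\sqrt{\left(- 3 D + 3\right) - 14}}{2} = - \frac{\sqrt{\left(3 - 3 D\right) - 14}}{2} = - \frac{\sqrt{-11 - 3 D}}{2}$)
$\left(-436 + k\right) s{\left(V{\left(0 \right)} \right)} = \left(-436 - 137\right) \left(- \frac{\sqrt{-11 - -27}}{2}\right) = - 573 \left(- \frac{\sqrt{-11 + 27}}{2}\right) = - 573 \left(- \frac{\sqrt{16}}{2}\right) = - 573 \left(\left(- \frac{1}{2}\right) 4\right) = \left(-573\right) \left(-2\right) = 1146$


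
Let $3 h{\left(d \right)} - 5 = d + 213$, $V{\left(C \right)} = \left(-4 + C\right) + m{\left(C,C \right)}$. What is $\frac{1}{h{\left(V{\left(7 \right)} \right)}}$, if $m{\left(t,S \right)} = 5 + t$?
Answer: $\frac{3}{233} \approx 0.012876$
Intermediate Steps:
$V{\left(C \right)} = 1 + 2 C$ ($V{\left(C \right)} = \left(-4 + C\right) + \left(5 + C\right) = 1 + 2 C$)
$h{\left(d \right)} = \frac{218}{3} + \frac{d}{3}$ ($h{\left(d \right)} = \frac{5}{3} + \frac{d + 213}{3} = \frac{5}{3} + \frac{213 + d}{3} = \frac{5}{3} + \left(71 + \frac{d}{3}\right) = \frac{218}{3} + \frac{d}{3}$)
$\frac{1}{h{\left(V{\left(7 \right)} \right)}} = \frac{1}{\frac{218}{3} + \frac{1 + 2 \cdot 7}{3}} = \frac{1}{\frac{218}{3} + \frac{1 + 14}{3}} = \frac{1}{\frac{218}{3} + \frac{1}{3} \cdot 15} = \frac{1}{\frac{218}{3} + 5} = \frac{1}{\frac{233}{3}} = \frac{3}{233}$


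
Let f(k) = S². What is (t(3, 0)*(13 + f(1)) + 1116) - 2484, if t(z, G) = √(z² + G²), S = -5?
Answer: -1254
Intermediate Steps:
f(k) = 25 (f(k) = (-5)² = 25)
t(z, G) = √(G² + z²)
(t(3, 0)*(13 + f(1)) + 1116) - 2484 = (√(0² + 3²)*(13 + 25) + 1116) - 2484 = (√(0 + 9)*38 + 1116) - 2484 = (√9*38 + 1116) - 2484 = (3*38 + 1116) - 2484 = (114 + 1116) - 2484 = 1230 - 2484 = -1254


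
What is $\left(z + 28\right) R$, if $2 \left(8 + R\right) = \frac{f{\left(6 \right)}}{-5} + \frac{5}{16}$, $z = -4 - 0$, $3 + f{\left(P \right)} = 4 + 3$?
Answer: $- \frac{3957}{20} \approx -197.85$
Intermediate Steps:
$f{\left(P \right)} = 4$ ($f{\left(P \right)} = -3 + \left(4 + 3\right) = -3 + 7 = 4$)
$z = -4$ ($z = -4 + 0 = -4$)
$R = - \frac{1319}{160}$ ($R = -8 + \frac{\frac{4}{-5} + \frac{5}{16}}{2} = -8 + \frac{4 \left(- \frac{1}{5}\right) + 5 \cdot \frac{1}{16}}{2} = -8 + \frac{- \frac{4}{5} + \frac{5}{16}}{2} = -8 + \frac{1}{2} \left(- \frac{39}{80}\right) = -8 - \frac{39}{160} = - \frac{1319}{160} \approx -8.2437$)
$\left(z + 28\right) R = \left(-4 + 28\right) \left(- \frac{1319}{160}\right) = 24 \left(- \frac{1319}{160}\right) = - \frac{3957}{20}$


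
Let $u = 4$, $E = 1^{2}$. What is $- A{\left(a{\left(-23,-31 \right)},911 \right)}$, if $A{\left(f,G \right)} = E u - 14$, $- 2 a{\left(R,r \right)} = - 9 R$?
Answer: $10$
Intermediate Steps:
$E = 1$
$a{\left(R,r \right)} = \frac{9 R}{2}$ ($a{\left(R,r \right)} = - \frac{\left(-9\right) R}{2} = \frac{9 R}{2}$)
$A{\left(f,G \right)} = -10$ ($A{\left(f,G \right)} = 1 \cdot 4 - 14 = 4 - 14 = -10$)
$- A{\left(a{\left(-23,-31 \right)},911 \right)} = \left(-1\right) \left(-10\right) = 10$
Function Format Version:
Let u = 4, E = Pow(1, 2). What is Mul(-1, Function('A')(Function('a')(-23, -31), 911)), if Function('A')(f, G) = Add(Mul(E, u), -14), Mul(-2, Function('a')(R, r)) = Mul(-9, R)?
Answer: 10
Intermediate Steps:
E = 1
Function('a')(R, r) = Mul(Rational(9, 2), R) (Function('a')(R, r) = Mul(Rational(-1, 2), Mul(-9, R)) = Mul(Rational(9, 2), R))
Function('A')(f, G) = -10 (Function('A')(f, G) = Add(Mul(1, 4), -14) = Add(4, -14) = -10)
Mul(-1, Function('A')(Function('a')(-23, -31), 911)) = Mul(-1, -10) = 10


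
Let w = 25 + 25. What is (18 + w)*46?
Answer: 3128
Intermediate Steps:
w = 50
(18 + w)*46 = (18 + 50)*46 = 68*46 = 3128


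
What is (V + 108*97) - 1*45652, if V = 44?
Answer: -35132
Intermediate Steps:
(V + 108*97) - 1*45652 = (44 + 108*97) - 1*45652 = (44 + 10476) - 45652 = 10520 - 45652 = -35132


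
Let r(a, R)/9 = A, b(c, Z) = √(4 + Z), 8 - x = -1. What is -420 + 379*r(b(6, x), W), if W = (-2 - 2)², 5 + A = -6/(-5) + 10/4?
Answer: -48543/10 ≈ -4854.3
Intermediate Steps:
x = 9 (x = 8 - 1*(-1) = 8 + 1 = 9)
A = -13/10 (A = -5 + (-6/(-5) + 10/4) = -5 + (-6*(-⅕) + 10*(¼)) = -5 + (6/5 + 5/2) = -5 + 37/10 = -13/10 ≈ -1.3000)
W = 16 (W = (-4)² = 16)
r(a, R) = -117/10 (r(a, R) = 9*(-13/10) = -117/10)
-420 + 379*r(b(6, x), W) = -420 + 379*(-117/10) = -420 - 44343/10 = -48543/10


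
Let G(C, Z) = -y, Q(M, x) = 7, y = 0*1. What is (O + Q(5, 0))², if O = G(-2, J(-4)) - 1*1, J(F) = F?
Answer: 36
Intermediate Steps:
y = 0
G(C, Z) = 0 (G(C, Z) = -1*0 = 0)
O = -1 (O = 0 - 1*1 = 0 - 1 = -1)
(O + Q(5, 0))² = (-1 + 7)² = 6² = 36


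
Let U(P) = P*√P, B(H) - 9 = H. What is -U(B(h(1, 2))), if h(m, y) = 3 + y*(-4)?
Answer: -8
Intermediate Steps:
h(m, y) = 3 - 4*y
B(H) = 9 + H
U(P) = P^(3/2)
-U(B(h(1, 2))) = -(9 + (3 - 4*2))^(3/2) = -(9 + (3 - 8))^(3/2) = -(9 - 5)^(3/2) = -4^(3/2) = -1*8 = -8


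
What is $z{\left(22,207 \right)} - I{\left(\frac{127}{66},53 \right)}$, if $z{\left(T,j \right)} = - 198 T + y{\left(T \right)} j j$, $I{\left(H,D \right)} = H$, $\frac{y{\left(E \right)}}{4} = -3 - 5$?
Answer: $- \frac{90784711}{66} \approx -1.3755 \cdot 10^{6}$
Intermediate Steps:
$y{\left(E \right)} = -32$ ($y{\left(E \right)} = 4 \left(-3 - 5\right) = 4 \left(-8\right) = -32$)
$z{\left(T,j \right)} = - 198 T - 32 j^{2}$ ($z{\left(T,j \right)} = - 198 T + - 32 j j = - 198 T - 32 j^{2}$)
$z{\left(22,207 \right)} - I{\left(\frac{127}{66},53 \right)} = \left(\left(-198\right) 22 - 32 \cdot 207^{2}\right) - \frac{127}{66} = \left(-4356 - 1371168\right) - 127 \cdot \frac{1}{66} = \left(-4356 - 1371168\right) - \frac{127}{66} = -1375524 - \frac{127}{66} = - \frac{90784711}{66}$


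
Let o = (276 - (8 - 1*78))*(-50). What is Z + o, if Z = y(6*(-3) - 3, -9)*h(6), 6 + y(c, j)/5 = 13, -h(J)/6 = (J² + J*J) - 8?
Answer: -30740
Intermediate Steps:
h(J) = 48 - 12*J² (h(J) = -6*((J² + J*J) - 8) = -6*((J² + J²) - 8) = -6*(2*J² - 8) = -6*(-8 + 2*J²) = 48 - 12*J²)
y(c, j) = 35 (y(c, j) = -30 + 5*13 = -30 + 65 = 35)
o = -17300 (o = (276 - (8 - 78))*(-50) = (276 - 1*(-70))*(-50) = (276 + 70)*(-50) = 346*(-50) = -17300)
Z = -13440 (Z = 35*(48 - 12*6²) = 35*(48 - 12*36) = 35*(48 - 432) = 35*(-384) = -13440)
Z + o = -13440 - 17300 = -30740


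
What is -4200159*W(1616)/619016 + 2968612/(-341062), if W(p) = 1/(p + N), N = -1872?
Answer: -234498888386947/27023722878976 ≈ -8.6775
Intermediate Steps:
W(p) = 1/(-1872 + p) (W(p) = 1/(p - 1872) = 1/(-1872 + p))
-4200159*W(1616)/619016 + 2968612/(-341062) = -4200159*1/(619016*(-1872 + 1616)) + 2968612/(-341062) = -4200159/(619016/(1/(-256))) + 2968612*(-1/341062) = -4200159/(619016/(-1/256)) - 1484306/170531 = -4200159/(619016*(-256)) - 1484306/170531 = -4200159/(-158468096) - 1484306/170531 = -4200159*(-1/158468096) - 1484306/170531 = 4200159/158468096 - 1484306/170531 = -234498888386947/27023722878976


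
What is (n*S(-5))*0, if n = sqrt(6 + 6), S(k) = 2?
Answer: 0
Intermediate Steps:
n = 2*sqrt(3) (n = sqrt(12) = 2*sqrt(3) ≈ 3.4641)
(n*S(-5))*0 = ((2*sqrt(3))*2)*0 = (4*sqrt(3))*0 = 0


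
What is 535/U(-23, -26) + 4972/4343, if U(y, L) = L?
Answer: -2194233/112918 ≈ -19.432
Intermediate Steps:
535/U(-23, -26) + 4972/4343 = 535/(-26) + 4972/4343 = 535*(-1/26) + 4972*(1/4343) = -535/26 + 4972/4343 = -2194233/112918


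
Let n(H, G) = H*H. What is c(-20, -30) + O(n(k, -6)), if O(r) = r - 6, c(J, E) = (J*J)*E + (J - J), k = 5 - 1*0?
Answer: -11981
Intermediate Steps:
k = 5 (k = 5 + 0 = 5)
c(J, E) = E*J**2 (c(J, E) = J**2*E + 0 = E*J**2 + 0 = E*J**2)
n(H, G) = H**2
O(r) = -6 + r
c(-20, -30) + O(n(k, -6)) = -30*(-20)**2 + (-6 + 5**2) = -30*400 + (-6 + 25) = -12000 + 19 = -11981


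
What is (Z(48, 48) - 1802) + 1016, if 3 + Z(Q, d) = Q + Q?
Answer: -693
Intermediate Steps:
Z(Q, d) = -3 + 2*Q (Z(Q, d) = -3 + (Q + Q) = -3 + 2*Q)
(Z(48, 48) - 1802) + 1016 = ((-3 + 2*48) - 1802) + 1016 = ((-3 + 96) - 1802) + 1016 = (93 - 1802) + 1016 = -1709 + 1016 = -693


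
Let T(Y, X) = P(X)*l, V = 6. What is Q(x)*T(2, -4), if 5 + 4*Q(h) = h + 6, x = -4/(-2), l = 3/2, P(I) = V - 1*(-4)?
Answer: 45/4 ≈ 11.250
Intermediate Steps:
P(I) = 10 (P(I) = 6 - 1*(-4) = 6 + 4 = 10)
l = 3/2 (l = 3*(½) = 3/2 ≈ 1.5000)
x = 2 (x = -4*(-½) = 2)
T(Y, X) = 15 (T(Y, X) = 10*(3/2) = 15)
Q(h) = ¼ + h/4 (Q(h) = -5/4 + (h + 6)/4 = -5/4 + (6 + h)/4 = -5/4 + (3/2 + h/4) = ¼ + h/4)
Q(x)*T(2, -4) = (¼ + (¼)*2)*15 = (¼ + ½)*15 = (¾)*15 = 45/4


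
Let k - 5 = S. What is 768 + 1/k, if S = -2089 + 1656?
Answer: 328703/428 ≈ 768.00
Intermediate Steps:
S = -433
k = -428 (k = 5 - 433 = -428)
768 + 1/k = 768 + 1/(-428) = 768 - 1/428 = 328703/428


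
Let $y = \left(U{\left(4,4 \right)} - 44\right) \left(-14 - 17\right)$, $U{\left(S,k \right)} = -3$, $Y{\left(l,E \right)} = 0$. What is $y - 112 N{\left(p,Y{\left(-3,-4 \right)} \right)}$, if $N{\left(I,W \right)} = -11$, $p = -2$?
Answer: $2689$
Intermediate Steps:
$y = 1457$ ($y = \left(-3 - 44\right) \left(-14 - 17\right) = \left(-47\right) \left(-31\right) = 1457$)
$y - 112 N{\left(p,Y{\left(-3,-4 \right)} \right)} = 1457 - -1232 = 1457 + 1232 = 2689$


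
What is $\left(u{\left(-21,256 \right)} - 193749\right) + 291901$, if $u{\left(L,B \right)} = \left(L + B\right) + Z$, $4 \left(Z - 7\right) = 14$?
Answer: $\frac{196795}{2} \approx 98398.0$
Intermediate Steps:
$Z = \frac{21}{2}$ ($Z = 7 + \frac{1}{4} \cdot 14 = 7 + \frac{7}{2} = \frac{21}{2} \approx 10.5$)
$u{\left(L,B \right)} = \frac{21}{2} + B + L$ ($u{\left(L,B \right)} = \left(L + B\right) + \frac{21}{2} = \left(B + L\right) + \frac{21}{2} = \frac{21}{2} + B + L$)
$\left(u{\left(-21,256 \right)} - 193749\right) + 291901 = \left(\left(\frac{21}{2} + 256 - 21\right) - 193749\right) + 291901 = \left(\frac{491}{2} - 193749\right) + 291901 = - \frac{387007}{2} + 291901 = \frac{196795}{2}$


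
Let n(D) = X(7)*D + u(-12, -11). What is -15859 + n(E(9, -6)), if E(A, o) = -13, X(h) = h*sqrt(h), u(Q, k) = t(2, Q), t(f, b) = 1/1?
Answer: -15858 - 91*sqrt(7) ≈ -16099.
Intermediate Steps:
t(f, b) = 1
u(Q, k) = 1
X(h) = h**(3/2)
n(D) = 1 + 7*D*sqrt(7) (n(D) = 7**(3/2)*D + 1 = (7*sqrt(7))*D + 1 = 7*D*sqrt(7) + 1 = 1 + 7*D*sqrt(7))
-15859 + n(E(9, -6)) = -15859 + (1 + 7*(-13)*sqrt(7)) = -15859 + (1 - 91*sqrt(7)) = -15858 - 91*sqrt(7)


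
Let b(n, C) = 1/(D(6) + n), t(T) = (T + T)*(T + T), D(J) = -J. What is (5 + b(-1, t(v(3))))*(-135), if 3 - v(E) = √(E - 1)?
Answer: -4590/7 ≈ -655.71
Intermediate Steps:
v(E) = 3 - √(-1 + E) (v(E) = 3 - √(E - 1) = 3 - √(-1 + E))
t(T) = 4*T² (t(T) = (2*T)*(2*T) = 4*T²)
b(n, C) = 1/(-6 + n) (b(n, C) = 1/(-1*6 + n) = 1/(-6 + n))
(5 + b(-1, t(v(3))))*(-135) = (5 + 1/(-6 - 1))*(-135) = (5 + 1/(-7))*(-135) = (5 - ⅐)*(-135) = (34/7)*(-135) = -4590/7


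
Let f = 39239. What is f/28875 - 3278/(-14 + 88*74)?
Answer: 26720462/31271625 ≈ 0.85446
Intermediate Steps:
f/28875 - 3278/(-14 + 88*74) = 39239/28875 - 3278/(-14 + 88*74) = 39239*(1/28875) - 3278/(-14 + 6512) = 39239/28875 - 3278/6498 = 39239/28875 - 3278*1/6498 = 39239/28875 - 1639/3249 = 26720462/31271625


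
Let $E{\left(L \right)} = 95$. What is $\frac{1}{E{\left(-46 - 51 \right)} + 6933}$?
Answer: $\frac{1}{7028} \approx 0.00014229$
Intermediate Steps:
$\frac{1}{E{\left(-46 - 51 \right)} + 6933} = \frac{1}{95 + 6933} = \frac{1}{7028}$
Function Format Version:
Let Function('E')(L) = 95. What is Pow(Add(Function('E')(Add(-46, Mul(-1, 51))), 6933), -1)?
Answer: Rational(1, 7028) ≈ 0.00014229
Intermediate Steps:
Pow(Add(Function('E')(Add(-46, Mul(-1, 51))), 6933), -1) = Pow(Add(95, 6933), -1) = Pow(7028, -1) = Rational(1, 7028)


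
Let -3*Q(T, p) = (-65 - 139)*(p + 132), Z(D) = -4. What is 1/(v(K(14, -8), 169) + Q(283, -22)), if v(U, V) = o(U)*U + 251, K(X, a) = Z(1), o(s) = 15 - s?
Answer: 1/7655 ≈ 0.00013063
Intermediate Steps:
K(X, a) = -4
v(U, V) = 251 + U*(15 - U) (v(U, V) = (15 - U)*U + 251 = U*(15 - U) + 251 = 251 + U*(15 - U))
Q(T, p) = 8976 + 68*p (Q(T, p) = -(-65 - 139)*(p + 132)/3 = -(-68)*(132 + p) = -(-26928 - 204*p)/3 = 8976 + 68*p)
1/(v(K(14, -8), 169) + Q(283, -22)) = 1/((251 - 1*(-4)*(-15 - 4)) + (8976 + 68*(-22))) = 1/((251 - 1*(-4)*(-19)) + (8976 - 1496)) = 1/((251 - 76) + 7480) = 1/(175 + 7480) = 1/7655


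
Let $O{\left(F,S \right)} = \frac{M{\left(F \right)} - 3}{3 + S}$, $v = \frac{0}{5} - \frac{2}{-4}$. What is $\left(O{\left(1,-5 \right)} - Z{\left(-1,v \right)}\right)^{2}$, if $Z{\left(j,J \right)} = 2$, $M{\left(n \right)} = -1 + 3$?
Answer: $\frac{9}{4} \approx 2.25$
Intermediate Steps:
$v = \frac{1}{2}$ ($v = 0 \cdot \frac{1}{5} - - \frac{1}{2} = 0 + \frac{1}{2} = \frac{1}{2} \approx 0.5$)
$M{\left(n \right)} = 2$
$O{\left(F,S \right)} = - \frac{1}{3 + S}$ ($O{\left(F,S \right)} = \frac{2 - 3}{3 + S} = - \frac{1}{3 + S}$)
$\left(O{\left(1,-5 \right)} - Z{\left(-1,v \right)}\right)^{2} = \left(- \frac{1}{3 - 5} - 2\right)^{2} = \left(- \frac{1}{-2} - 2\right)^{2} = \left(\left(-1\right) \left(- \frac{1}{2}\right) - 2\right)^{2} = \left(\frac{1}{2} - 2\right)^{2} = \left(- \frac{3}{2}\right)^{2} = \frac{9}{4}$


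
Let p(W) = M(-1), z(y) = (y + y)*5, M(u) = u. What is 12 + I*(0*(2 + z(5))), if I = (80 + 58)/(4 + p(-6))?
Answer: 12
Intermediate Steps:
z(y) = 10*y (z(y) = (2*y)*5 = 10*y)
p(W) = -1
I = 46 (I = (80 + 58)/(4 - 1) = 138/3 = 138*(⅓) = 46)
12 + I*(0*(2 + z(5))) = 12 + 46*(0*(2 + 10*5)) = 12 + 46*(0*(2 + 50)) = 12 + 46*(0*52) = 12 + 46*0 = 12 + 0 = 12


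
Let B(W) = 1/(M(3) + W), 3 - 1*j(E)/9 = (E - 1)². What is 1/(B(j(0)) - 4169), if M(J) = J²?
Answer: -27/112562 ≈ -0.00023987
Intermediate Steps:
j(E) = 27 - 9*(-1 + E)² (j(E) = 27 - 9*(E - 1)² = 27 - 9*(-1 + E)²)
B(W) = 1/(9 + W) (B(W) = 1/(3² + W) = 1/(9 + W))
1/(B(j(0)) - 4169) = 1/(1/(9 + (27 - 9*(-1 + 0)²)) - 4169) = 1/(1/(9 + (27 - 9*(-1)²)) - 4169) = 1/(1/(9 + (27 - 9*1)) - 4169) = 1/(1/(9 + (27 - 9)) - 4169) = 1/(1/(9 + 18) - 4169) = 1/(1/27 - 4169) = 1/(-112562/27) = -27/112562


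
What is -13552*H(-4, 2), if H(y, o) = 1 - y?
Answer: -67760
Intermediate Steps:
-13552*H(-4, 2) = -13552*(1 - 1*(-4)) = -13552*(1 + 4) = -13552*5 = -67760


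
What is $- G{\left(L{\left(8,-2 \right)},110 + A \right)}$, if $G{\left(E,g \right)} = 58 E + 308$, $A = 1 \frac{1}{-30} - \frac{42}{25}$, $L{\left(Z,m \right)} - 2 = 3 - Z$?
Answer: $-134$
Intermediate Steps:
$L{\left(Z,m \right)} = 5 - Z$ ($L{\left(Z,m \right)} = 2 - \left(-3 + Z\right) = 5 - Z$)
$A = - \frac{257}{150}$ ($A = 1 \left(- \frac{1}{30}\right) - \frac{42}{25} = - \frac{1}{30} - \frac{42}{25} = - \frac{257}{150} \approx -1.7133$)
$G{\left(E,g \right)} = 308 + 58 E$
$- G{\left(L{\left(8,-2 \right)},110 + A \right)} = - (308 + 58 \left(5 - 8\right)) = - (308 + 58 \left(-3\right)) = - (308 - 174) = \left(-1\right) 134 = -134$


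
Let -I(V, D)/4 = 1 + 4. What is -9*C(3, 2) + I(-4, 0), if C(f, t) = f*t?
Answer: -74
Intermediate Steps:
I(V, D) = -20 (I(V, D) = -4*(1 + 4) = -4*5 = -20)
-9*C(3, 2) + I(-4, 0) = -27*2 - 20 = -9*6 - 20 = -54 - 20 = -74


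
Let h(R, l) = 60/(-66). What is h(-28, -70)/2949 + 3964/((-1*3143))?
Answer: -128619626/101955777 ≈ -1.2615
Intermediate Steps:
h(R, l) = -10/11 (h(R, l) = 60*(-1/66) = -10/11)
h(-28, -70)/2949 + 3964/((-1*3143)) = -10/11/2949 + 3964/((-1*3143)) = -10/11*1/2949 + 3964/(-3143) = -10/32439 + 3964*(-1/3143) = -10/32439 - 3964/3143 = -128619626/101955777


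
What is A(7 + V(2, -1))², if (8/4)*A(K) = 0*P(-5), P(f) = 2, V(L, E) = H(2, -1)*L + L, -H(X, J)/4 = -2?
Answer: 0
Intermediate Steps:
H(X, J) = 8 (H(X, J) = -4*(-2) = 8)
V(L, E) = 9*L (V(L, E) = 8*L + L = 9*L)
A(K) = 0 (A(K) = (0*2)/2 = (½)*0 = 0)
A(7 + V(2, -1))² = 0² = 0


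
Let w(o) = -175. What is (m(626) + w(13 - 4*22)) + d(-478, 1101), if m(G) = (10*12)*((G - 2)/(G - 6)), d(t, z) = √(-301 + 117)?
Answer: -1681/31 + 2*I*√46 ≈ -54.226 + 13.565*I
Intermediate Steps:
d(t, z) = 2*I*√46 (d(t, z) = √(-184) = 2*I*√46)
m(G) = 120*(-2 + G)/(-6 + G) (m(G) = 120*((-2 + G)/(-6 + G)) = 120*(-2 + G)/(-6 + G))
(m(626) + w(13 - 4*22)) + d(-478, 1101) = (120*(-2 + 626)/(-6 + 626) - 175) + 2*I*√46 = (120*624/620 - 175) + 2*I*√46 = (120*(1/620)*624 - 175) + 2*I*√46 = (3744/31 - 175) + 2*I*√46 = -1681/31 + 2*I*√46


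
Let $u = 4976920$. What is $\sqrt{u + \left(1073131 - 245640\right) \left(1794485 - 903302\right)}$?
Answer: $\sqrt{737450888773} \approx 8.5875 \cdot 10^{5}$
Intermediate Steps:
$\sqrt{u + \left(1073131 - 245640\right) \left(1794485 - 903302\right)} = \sqrt{4976920 + \left(1073131 - 245640\right) \left(1794485 - 903302\right)} = \sqrt{4976920 + 827491 \cdot 891183} = \sqrt{4976920 + 737445911853} = \sqrt{737450888773}$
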